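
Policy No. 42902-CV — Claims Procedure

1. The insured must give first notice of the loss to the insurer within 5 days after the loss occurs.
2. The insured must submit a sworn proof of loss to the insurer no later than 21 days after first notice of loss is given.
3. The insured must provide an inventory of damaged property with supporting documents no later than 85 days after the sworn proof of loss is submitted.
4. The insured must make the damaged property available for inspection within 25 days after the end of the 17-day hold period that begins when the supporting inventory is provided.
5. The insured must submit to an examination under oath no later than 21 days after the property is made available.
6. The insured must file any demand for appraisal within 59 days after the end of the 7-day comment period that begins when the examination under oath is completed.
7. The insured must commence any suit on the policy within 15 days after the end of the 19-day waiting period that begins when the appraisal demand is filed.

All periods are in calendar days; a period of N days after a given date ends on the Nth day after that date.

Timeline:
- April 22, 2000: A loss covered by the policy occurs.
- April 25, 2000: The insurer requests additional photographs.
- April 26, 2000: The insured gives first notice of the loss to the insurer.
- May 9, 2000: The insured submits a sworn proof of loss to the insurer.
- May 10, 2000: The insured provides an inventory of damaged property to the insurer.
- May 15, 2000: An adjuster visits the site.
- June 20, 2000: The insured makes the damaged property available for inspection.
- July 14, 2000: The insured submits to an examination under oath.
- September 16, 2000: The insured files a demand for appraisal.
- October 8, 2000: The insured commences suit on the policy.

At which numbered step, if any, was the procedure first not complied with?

Step 5

Step 1: 5 days after April 22, 2000 (when the loss occurs) is April 27, 2000; April 26, 2000 is within that limit.
Step 2: 21 days after April 26, 2000 (when first notice of loss is given) is May 17, 2000; May 9, 2000 is within that limit.
Step 3: 85 days after May 9, 2000 (when the sworn proof of loss is submitted) is August 2, 2000; completed May 10, 2000, before the deadline.
Step 4: 25 days after May 27, 2000 (end of the 17-day hold period, which began when the supporting inventory is provided on May 10, 2000) is June 21, 2000; done June 20, 2000 — timely.
Step 5: 21 days after June 20, 2000 (when the property is made available) is July 11, 2000; July 14, 2000 misses that deadline by 3 days.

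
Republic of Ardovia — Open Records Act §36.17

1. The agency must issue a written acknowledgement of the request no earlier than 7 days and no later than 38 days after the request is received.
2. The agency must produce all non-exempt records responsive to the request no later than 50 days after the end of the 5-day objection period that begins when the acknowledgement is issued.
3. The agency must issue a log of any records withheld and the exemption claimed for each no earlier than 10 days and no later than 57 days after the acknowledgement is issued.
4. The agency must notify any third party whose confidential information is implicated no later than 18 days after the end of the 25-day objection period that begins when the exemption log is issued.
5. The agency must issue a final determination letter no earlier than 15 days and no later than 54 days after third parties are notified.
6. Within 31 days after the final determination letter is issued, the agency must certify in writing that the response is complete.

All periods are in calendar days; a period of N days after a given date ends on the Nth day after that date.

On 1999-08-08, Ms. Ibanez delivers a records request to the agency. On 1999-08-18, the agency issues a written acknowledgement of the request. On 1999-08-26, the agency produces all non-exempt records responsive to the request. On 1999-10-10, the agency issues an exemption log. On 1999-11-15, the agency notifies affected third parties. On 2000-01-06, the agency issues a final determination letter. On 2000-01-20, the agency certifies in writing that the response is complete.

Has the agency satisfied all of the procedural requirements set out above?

Yes

Step 1: the window is 7–38 days after 1999-08-08 (when the request is received), so 1999-08-15 through 1999-09-15; 1999-08-18 falls inside that range.
Step 2: 50 days after 1999-08-23 (end of the 5-day objection period, which began when the acknowledgement is issued on 1999-08-18) is 1999-10-12; done 1999-08-26 — timely.
Step 3: the window is 10–57 days after 1999-08-18 (when the acknowledgement is issued), so 1999-08-28 through 1999-10-14; 1999-10-10 falls inside that range.
Step 4: 18 days after 1999-11-04 (end of the 25-day objection period, which began when the exemption log is issued on 1999-10-10) is 1999-11-22; completed 1999-11-15, before the deadline.
Step 5: the window is 15–54 days after 1999-11-15 (when third parties are notified), so 1999-11-30 through 2000-01-08; done 2000-01-06, which is between those dates.
Step 6: 31 days after 2000-01-06 (when the final determination letter is issued) is 2000-02-06; 2000-01-20 is within that limit.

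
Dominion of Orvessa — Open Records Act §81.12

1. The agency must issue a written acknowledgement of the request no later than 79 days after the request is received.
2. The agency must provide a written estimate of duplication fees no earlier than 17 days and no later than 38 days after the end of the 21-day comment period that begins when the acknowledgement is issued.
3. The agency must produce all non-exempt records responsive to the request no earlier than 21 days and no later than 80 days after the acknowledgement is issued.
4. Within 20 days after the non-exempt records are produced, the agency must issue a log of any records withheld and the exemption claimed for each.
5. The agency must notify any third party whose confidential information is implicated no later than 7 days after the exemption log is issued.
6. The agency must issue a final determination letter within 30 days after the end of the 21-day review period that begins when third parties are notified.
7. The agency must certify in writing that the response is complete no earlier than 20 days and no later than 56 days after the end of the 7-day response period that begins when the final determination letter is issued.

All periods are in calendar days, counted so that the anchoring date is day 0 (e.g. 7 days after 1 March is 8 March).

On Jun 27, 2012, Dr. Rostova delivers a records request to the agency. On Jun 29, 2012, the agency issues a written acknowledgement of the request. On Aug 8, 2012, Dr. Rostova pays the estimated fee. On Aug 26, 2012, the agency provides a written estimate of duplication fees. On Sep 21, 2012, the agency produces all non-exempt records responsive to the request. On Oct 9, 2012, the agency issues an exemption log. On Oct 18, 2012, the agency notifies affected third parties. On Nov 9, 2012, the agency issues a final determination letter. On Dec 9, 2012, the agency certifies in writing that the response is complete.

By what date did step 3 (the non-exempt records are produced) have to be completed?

Step 3 runs from Jun 29, 2012, when the acknowledgement is issued. The window is 21–80 days after Jun 29, 2012; it closes on Sep 17, 2012.

Sep 17, 2012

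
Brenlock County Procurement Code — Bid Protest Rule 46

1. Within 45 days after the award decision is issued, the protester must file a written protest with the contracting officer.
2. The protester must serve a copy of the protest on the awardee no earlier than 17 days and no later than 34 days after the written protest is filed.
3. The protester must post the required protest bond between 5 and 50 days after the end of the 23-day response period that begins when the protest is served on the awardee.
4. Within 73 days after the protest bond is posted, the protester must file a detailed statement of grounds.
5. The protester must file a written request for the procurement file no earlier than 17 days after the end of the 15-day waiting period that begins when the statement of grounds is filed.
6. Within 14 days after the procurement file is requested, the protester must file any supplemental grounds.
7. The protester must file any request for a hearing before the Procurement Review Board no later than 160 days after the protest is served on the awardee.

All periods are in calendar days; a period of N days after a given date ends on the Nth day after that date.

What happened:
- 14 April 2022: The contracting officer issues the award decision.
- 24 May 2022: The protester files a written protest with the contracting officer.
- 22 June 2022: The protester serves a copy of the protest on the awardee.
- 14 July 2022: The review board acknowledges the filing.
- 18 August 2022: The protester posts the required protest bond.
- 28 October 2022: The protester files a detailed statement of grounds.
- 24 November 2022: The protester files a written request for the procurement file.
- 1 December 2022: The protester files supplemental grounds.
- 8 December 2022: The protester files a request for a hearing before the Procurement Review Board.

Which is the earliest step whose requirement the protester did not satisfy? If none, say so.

Step 5

Step 1 — counting 45 days from 14 April 2022 (when the award decision is issued) gives a deadline of 29 May 2022; 24 May 2022 is within that limit.
Step 2 — 17 and 34 days from 24 May 2022 (when the written protest is filed) are 10 June 2022 and 27 June 2022 respectively; done 22 June 2022 — within the window.
Step 3 — 5 and 50 days from 15 July 2022 (end of the 23-day response period, which began when the protest is served on the awardee on 22 June 2022) are 20 July 2022 and 3 September 2022 respectively; 18 August 2022 falls inside that range.
Step 4 — counting 73 days from 18 August 2022 (when the protest bond is posted) gives a deadline of 30 October 2022; completed 28 October 2022, before the deadline.
Step 5 — must wait 17 days from 12 November 2022 (end of the 15-day waiting period, which began when the statement of grounds is filed on 28 October 2022), so not before 29 November 2022; 24 November 2022 is 5 days before the earliest permitted date.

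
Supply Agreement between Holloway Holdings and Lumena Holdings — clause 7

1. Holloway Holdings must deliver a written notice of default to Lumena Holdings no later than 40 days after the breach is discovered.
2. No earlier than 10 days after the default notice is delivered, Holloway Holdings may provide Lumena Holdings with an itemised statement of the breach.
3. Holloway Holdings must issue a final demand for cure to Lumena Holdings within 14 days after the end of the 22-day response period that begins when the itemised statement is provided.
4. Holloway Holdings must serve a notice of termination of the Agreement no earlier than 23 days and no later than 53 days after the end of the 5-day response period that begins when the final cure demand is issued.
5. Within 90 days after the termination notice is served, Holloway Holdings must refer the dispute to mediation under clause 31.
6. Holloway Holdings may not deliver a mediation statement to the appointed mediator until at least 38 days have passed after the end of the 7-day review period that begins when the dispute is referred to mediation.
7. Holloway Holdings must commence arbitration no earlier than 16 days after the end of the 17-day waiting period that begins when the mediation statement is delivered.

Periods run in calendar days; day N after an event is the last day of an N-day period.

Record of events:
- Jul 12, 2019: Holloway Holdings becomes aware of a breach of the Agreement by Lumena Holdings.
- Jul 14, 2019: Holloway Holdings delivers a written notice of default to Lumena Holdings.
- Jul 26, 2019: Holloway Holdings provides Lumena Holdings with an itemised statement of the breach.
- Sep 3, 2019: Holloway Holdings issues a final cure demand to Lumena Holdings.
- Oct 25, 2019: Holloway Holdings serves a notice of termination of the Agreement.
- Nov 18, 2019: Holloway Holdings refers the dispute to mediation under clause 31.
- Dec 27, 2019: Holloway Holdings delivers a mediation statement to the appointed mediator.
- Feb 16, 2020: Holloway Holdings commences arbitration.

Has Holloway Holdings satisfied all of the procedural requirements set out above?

No

(1) due by Jul 12, 2019 + 40 days = Aug 21, 2019; Jul 14, 2019 is within that limit.
(2) permitted from Jul 14, 2019 + 10 days = Jul 24, 2019 onward; done Jul 26, 2019, after the minimum wait.
(3) due by Aug 17, 2019 + 14 days = Aug 31, 2019; not done until Sep 3, 2019, 3 days after the deadline.
Later steps need not be reached.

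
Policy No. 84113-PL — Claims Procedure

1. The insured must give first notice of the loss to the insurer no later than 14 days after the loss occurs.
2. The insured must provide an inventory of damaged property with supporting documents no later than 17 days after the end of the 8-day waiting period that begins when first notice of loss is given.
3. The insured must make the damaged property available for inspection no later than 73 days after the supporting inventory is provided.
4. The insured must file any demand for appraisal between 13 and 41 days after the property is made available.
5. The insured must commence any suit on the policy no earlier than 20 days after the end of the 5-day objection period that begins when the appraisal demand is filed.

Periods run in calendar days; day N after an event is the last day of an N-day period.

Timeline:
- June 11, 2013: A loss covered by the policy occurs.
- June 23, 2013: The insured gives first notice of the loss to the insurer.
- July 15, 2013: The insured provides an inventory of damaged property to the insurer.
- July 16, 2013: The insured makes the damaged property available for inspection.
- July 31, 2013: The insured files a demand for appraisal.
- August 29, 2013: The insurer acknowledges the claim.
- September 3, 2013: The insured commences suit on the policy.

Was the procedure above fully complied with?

Yes

Step 1 — counting 14 days from June 11, 2013 (when the loss occurs) gives a deadline of June 25, 2013; June 23, 2013 is within that limit.
Step 2 — counting 17 days from July 1, 2013 (end of the 8-day waiting period, which began when first notice of loss is given on June 23, 2013) gives a deadline of July 18, 2013; done July 15, 2013 — timely.
Step 3 — counting 73 days from July 15, 2013 (when the supporting inventory is provided) gives a deadline of September 26, 2013; completed July 16, 2013, before the deadline.
Step 4 — 13 and 41 days from July 16, 2013 (when the property is made available) are July 29, 2013 and August 26, 2013 respectively; done July 31, 2013 — within the window.
Step 5 — must wait 20 days from August 5, 2013 (end of the 5-day objection period, which began when the appraisal demand is filed on July 31, 2013), so not before August 25, 2013; done September 3, 2013, after the minimum wait.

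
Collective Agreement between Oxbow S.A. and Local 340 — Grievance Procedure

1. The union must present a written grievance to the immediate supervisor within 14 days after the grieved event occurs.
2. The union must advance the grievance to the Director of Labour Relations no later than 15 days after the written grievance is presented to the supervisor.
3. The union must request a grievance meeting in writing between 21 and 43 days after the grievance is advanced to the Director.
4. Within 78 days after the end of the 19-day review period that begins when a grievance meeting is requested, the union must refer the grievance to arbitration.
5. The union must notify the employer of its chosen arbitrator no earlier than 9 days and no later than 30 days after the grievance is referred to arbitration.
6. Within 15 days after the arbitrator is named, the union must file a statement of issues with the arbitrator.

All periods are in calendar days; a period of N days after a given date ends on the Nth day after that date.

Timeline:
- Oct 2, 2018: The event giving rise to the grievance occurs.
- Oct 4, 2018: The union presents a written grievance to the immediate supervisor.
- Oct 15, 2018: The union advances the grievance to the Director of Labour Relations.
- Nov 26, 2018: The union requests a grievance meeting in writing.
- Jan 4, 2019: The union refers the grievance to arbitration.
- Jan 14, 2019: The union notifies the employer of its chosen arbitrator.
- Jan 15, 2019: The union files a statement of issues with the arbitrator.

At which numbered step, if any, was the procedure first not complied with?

None — every step was satisfied

(1) due by Oct 2, 2018 + 14 days = Oct 16, 2018; completed Oct 4, 2018, before the deadline.
(2) due by Oct 4, 2018 + 15 days = Oct 19, 2018; done Oct 15, 2018 — timely.
(3) the permitted window runs from Oct 15, 2018 + 21 = Nov 5, 2018 to Oct 15, 2018 + 43 = Nov 27, 2018; done Nov 26, 2018, which is between those dates.
(4) due by Dec 15, 2018 + 78 days = Mar 3, 2019; done Jan 4, 2019 — timely.
(5) the permitted window runs from Jan 4, 2019 + 9 = Jan 13, 2019 to Jan 4, 2019 + 30 = Feb 3, 2019; done Jan 14, 2019 — within the window.
(6) due by Jan 14, 2019 + 15 days = Jan 29, 2019; Jan 15, 2019 is within that limit.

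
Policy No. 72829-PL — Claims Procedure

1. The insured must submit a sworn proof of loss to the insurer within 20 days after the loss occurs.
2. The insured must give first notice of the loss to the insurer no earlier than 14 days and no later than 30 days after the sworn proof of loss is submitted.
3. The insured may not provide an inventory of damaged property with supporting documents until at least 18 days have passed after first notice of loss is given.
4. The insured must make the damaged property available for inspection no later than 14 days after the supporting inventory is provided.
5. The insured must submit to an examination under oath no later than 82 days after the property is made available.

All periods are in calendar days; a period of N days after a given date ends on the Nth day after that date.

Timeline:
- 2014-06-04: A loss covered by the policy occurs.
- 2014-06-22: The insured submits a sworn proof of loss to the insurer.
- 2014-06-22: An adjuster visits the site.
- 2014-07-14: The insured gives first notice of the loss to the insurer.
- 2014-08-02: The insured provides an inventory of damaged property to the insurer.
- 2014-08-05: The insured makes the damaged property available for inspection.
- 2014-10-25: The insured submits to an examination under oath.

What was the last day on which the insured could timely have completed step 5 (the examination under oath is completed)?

2014-10-26

Step 5 runs from 2014-08-05, when the property is made available. 82 days after 2014-08-05 is 2014-10-26.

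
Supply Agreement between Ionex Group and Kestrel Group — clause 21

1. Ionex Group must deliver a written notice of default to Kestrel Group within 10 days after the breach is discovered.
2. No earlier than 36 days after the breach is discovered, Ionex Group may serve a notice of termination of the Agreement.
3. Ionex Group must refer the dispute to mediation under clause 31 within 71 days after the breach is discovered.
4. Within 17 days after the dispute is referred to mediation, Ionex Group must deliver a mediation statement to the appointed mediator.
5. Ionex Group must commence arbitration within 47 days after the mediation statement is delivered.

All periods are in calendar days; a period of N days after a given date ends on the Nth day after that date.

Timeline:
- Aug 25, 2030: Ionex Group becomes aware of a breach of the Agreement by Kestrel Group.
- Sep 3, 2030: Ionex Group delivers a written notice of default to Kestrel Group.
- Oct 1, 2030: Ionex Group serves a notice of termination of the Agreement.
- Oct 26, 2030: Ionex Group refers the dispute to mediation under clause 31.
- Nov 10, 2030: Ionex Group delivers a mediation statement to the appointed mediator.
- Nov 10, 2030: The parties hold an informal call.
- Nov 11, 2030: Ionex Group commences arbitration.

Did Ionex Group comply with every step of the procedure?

Yes

Step 1 — counting 10 days from Aug 25, 2030 (when the breach is discovered) gives a deadline of Sep 4, 2030; Sep 3, 2030 is within that limit.
Step 2 — must wait 36 days from Aug 25, 2030 (when the breach is discovered), so not before Sep 30, 2030; done Oct 1, 2030, after the minimum wait.
Step 3 — counting 71 days from Aug 25, 2030 (when the breach is discovered) gives a deadline of Nov 4, 2030; completed Oct 26, 2030, before the deadline.
Step 4 — counting 17 days from Oct 26, 2030 (when the dispute is referred to mediation) gives a deadline of Nov 12, 2030; done Nov 10, 2030 — timely.
Step 5 — counting 47 days from Nov 10, 2030 (when the mediation statement is delivered) gives a deadline of Dec 27, 2030; completed Nov 11, 2030, before the deadline.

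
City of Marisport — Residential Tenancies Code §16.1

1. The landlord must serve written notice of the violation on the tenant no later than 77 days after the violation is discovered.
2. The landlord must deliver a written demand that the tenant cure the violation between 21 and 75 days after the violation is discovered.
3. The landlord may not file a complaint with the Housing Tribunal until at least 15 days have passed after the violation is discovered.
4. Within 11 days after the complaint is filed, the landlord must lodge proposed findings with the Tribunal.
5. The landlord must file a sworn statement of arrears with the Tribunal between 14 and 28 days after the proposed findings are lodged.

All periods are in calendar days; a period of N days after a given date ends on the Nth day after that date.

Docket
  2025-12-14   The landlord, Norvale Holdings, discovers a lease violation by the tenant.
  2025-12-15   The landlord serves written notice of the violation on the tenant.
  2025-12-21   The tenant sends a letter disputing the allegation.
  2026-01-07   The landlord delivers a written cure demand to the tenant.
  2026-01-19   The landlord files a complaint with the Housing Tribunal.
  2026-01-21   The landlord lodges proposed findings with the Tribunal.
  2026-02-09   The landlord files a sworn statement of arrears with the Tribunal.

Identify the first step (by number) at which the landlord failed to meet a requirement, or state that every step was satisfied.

None — every step was satisfied

Step 1: 77 days after 2025-12-14 (when the violation is discovered) is 2026-03-01; completed 2025-12-15, before the deadline.
Step 2: the window is 21–75 days after 2025-12-14 (when the violation is discovered), so 2026-01-04 through 2026-02-27; done 2026-01-07, which is between those dates.
Step 3: the earliest permitted date is 15 days after 2025-12-14 (when the violation is discovered), i.e. 2025-12-29; done 2026-01-19 — permitted.
Step 4: 11 days after 2026-01-19 (when the complaint is filed) is 2026-01-30; completed 2026-01-21, before the deadline.
Step 5: the window is 14–28 days after 2026-01-21 (when the proposed findings are lodged), so 2026-02-04 through 2026-02-18; done 2026-02-09, which is between those dates.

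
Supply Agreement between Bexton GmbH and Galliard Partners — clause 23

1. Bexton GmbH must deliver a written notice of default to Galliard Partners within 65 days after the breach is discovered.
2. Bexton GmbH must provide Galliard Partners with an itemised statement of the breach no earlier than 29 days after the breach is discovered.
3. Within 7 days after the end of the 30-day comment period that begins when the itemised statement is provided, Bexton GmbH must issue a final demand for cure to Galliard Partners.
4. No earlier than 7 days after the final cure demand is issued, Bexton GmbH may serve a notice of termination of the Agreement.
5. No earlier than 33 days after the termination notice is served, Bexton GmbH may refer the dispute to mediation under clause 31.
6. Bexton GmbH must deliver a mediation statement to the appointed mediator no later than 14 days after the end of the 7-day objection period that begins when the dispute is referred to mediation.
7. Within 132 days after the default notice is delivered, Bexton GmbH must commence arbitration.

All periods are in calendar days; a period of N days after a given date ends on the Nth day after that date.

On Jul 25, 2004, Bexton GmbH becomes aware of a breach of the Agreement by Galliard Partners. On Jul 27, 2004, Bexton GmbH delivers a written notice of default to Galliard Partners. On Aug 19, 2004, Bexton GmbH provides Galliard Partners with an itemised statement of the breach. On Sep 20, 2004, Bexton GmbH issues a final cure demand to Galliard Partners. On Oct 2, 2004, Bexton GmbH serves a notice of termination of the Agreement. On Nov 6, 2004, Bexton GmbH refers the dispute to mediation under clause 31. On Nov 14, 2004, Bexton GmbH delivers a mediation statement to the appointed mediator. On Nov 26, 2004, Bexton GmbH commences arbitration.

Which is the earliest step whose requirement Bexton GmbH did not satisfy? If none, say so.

Step 1: 65 days after Jul 25, 2004 (when the breach is discovered) is Sep 28, 2004; completed Jul 27, 2004, before the deadline.
Step 2: the earliest permitted date is 29 days after Jul 25, 2004 (when the breach is discovered), i.e. Aug 23, 2004; done Aug 19, 2004 — 4 days too early.
Later steps need not be reached.

Step 2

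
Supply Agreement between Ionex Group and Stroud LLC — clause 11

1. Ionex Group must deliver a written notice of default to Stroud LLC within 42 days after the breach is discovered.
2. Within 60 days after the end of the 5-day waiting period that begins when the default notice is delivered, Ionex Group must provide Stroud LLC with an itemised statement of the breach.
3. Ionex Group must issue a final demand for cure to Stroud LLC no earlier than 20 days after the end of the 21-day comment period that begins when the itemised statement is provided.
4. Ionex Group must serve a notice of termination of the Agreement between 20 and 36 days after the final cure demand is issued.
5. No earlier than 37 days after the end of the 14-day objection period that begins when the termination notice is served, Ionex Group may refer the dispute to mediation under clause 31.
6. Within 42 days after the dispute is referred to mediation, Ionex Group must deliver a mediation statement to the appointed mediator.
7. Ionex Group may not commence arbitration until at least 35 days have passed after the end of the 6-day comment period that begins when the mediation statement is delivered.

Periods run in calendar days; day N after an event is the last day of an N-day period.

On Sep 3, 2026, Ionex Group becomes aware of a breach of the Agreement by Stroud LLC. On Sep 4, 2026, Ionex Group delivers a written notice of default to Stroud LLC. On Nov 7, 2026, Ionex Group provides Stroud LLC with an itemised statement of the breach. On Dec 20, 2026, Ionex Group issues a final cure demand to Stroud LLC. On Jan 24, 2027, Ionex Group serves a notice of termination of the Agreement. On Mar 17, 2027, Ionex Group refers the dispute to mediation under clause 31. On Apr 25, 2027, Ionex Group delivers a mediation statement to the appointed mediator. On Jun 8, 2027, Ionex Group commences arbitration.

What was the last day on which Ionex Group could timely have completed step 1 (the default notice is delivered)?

Oct 15, 2026

Step 1 runs from Sep 3, 2026, when the breach is discovered. 42 days after Sep 3, 2026 is Oct 15, 2026.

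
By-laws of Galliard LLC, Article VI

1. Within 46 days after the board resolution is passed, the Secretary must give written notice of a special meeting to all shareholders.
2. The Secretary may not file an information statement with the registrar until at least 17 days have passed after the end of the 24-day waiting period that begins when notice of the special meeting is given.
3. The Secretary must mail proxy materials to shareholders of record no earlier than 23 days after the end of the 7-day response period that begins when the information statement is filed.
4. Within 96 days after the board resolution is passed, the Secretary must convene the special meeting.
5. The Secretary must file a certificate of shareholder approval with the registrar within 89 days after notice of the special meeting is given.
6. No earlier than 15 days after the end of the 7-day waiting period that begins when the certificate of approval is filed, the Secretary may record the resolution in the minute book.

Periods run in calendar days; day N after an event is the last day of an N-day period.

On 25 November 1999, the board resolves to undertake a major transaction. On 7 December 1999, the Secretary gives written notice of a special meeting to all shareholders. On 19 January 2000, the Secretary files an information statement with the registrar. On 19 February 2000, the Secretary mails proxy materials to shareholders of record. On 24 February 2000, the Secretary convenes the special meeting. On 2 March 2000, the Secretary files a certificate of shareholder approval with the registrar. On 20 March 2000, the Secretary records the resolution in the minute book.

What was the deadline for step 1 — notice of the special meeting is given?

Step 1 runs from 25 November 1999, when the board resolution is passed. 46 days after 25 November 1999 is 10 January 2000.

10 January 2000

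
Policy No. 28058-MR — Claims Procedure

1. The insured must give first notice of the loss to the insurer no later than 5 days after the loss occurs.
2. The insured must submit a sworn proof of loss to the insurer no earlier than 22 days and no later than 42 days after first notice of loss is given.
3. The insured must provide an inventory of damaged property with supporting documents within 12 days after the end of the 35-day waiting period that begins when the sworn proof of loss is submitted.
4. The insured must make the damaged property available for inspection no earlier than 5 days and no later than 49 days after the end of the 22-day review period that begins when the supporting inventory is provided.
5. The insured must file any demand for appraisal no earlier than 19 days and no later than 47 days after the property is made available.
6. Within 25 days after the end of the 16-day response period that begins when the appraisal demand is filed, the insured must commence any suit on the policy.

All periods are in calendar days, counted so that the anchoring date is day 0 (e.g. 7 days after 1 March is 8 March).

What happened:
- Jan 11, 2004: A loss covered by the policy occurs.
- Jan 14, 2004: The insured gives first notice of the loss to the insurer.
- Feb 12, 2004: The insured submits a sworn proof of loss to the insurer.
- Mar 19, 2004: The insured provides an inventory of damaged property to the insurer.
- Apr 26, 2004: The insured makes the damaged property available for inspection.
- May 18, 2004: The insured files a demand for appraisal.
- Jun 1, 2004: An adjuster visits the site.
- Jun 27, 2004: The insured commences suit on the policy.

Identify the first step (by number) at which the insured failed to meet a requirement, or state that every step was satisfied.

Step 1 — counting 5 days from Jan 11, 2004 (when the loss occurs) gives a deadline of Jan 16, 2004; completed Jan 14, 2004, before the deadline.
Step 2 — 22 and 42 days from Jan 14, 2004 (when first notice of loss is given) are Feb 5, 2004 and Feb 25, 2004 respectively; Feb 12, 2004 falls inside that range.
Step 3 — counting 12 days from Mar 18, 2004 (end of the 35-day waiting period, which began when the sworn proof of loss is submitted on Feb 12, 2004) gives a deadline of Mar 30, 2004; Mar 19, 2004 is within that limit.
Step 4 — 5 and 49 days from Apr 10, 2004 (end of the 22-day review period, which began when the supporting inventory is provided on Mar 19, 2004) are Apr 15, 2004 and May 29, 2004 respectively; done Apr 26, 2004, which is between those dates.
Step 5 — 19 and 47 days from Apr 26, 2004 (when the property is made available) are May 15, 2004 and Jun 12, 2004 respectively; May 18, 2004 falls inside that range.
Step 6 — counting 25 days from Jun 3, 2004 (end of the 16-day response period, which began when the appraisal demand is filed on May 18, 2004) gives a deadline of Jun 28, 2004; done Jun 27, 2004 — timely.

None — every step was satisfied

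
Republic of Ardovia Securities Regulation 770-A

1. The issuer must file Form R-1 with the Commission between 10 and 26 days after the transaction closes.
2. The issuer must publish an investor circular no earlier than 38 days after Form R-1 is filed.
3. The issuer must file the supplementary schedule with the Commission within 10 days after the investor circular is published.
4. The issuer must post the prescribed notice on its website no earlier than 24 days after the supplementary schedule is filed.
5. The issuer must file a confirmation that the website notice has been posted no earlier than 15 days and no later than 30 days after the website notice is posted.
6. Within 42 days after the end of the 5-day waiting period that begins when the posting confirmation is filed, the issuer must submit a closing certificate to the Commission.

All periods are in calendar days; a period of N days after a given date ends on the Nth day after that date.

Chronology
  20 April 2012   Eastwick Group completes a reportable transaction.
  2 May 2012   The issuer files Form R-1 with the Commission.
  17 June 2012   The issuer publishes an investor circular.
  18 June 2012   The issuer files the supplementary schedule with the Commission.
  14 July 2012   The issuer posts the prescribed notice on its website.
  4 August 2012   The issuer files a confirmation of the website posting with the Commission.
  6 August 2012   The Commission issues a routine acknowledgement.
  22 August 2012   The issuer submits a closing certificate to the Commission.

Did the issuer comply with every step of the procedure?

Yes

Step 1 — 10 and 26 days from 20 April 2012 (when the transaction closes) are 30 April 2012 and 16 May 2012 respectively; done 2 May 2012, which is between those dates.
Step 2 — must wait 38 days from 2 May 2012 (when Form R-1 is filed), so not before 9 June 2012; 17 June 2012 is on or after that date.
Step 3 — counting 10 days from 17 June 2012 (when the investor circular is published) gives a deadline of 27 June 2012; 18 June 2012 is within that limit.
Step 4 — must wait 24 days from 18 June 2012 (when the supplementary schedule is filed), so not before 12 July 2012; 14 July 2012 is on or after that date.
Step 5 — 15 and 30 days from 14 July 2012 (when the website notice is posted) are 29 July 2012 and 13 August 2012 respectively; done 4 August 2012, which is between those dates.
Step 6 — counting 42 days from 9 August 2012 (end of the 5-day waiting period, which began when the posting confirmation is filed on 4 August 2012) gives a deadline of 20 September 2012; 22 August 2012 is within that limit.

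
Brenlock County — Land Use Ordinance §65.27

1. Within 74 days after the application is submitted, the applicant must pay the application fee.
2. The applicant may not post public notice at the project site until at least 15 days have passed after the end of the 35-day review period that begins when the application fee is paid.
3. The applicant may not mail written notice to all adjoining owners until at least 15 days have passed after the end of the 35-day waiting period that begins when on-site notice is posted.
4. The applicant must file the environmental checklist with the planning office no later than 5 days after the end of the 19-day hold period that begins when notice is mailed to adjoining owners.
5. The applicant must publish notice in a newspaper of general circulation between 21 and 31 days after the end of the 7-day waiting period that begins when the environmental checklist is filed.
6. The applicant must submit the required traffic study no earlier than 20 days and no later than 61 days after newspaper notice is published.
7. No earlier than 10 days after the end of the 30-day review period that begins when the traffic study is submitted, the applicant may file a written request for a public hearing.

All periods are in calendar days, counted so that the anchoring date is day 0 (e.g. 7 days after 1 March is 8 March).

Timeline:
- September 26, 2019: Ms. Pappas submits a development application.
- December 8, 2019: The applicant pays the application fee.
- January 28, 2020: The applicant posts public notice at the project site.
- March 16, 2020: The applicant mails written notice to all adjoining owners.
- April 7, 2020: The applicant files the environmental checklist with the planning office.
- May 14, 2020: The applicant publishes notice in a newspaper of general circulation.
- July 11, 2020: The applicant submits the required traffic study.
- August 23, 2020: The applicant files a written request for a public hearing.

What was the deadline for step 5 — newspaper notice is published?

The environmental checklist is filed on April 7, 2020; the 7-day waiting period therefore ends April 14, 2020, and step 5 runs from that date. The window is 21–31 days after April 14, 2020; it closes on May 15, 2020.

May 15, 2020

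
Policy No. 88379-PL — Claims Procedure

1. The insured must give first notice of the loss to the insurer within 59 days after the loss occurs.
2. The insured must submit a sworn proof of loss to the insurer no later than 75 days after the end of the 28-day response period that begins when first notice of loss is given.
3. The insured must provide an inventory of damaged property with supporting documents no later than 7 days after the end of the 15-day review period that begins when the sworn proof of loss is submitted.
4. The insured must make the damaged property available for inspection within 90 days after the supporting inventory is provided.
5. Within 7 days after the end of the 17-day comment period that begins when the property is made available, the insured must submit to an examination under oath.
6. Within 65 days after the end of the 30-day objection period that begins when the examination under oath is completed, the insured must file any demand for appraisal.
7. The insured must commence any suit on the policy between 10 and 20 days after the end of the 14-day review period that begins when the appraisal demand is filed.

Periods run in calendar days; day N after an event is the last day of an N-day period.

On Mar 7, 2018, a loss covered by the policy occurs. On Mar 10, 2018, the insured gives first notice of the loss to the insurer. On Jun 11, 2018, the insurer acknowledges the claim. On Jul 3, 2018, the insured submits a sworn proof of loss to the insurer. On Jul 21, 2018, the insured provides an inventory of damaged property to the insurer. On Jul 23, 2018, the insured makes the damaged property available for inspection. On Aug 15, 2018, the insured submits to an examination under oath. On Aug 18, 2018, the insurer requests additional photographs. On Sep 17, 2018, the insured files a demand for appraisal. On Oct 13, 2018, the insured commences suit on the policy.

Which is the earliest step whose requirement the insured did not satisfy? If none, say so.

Step 1: 59 days after Mar 7, 2018 (when the loss occurs) is May 5, 2018; completed Mar 10, 2018, before the deadline.
Step 2: 75 days after Apr 7, 2018 (end of the 28-day response period, which began when first notice of loss is given on Mar 10, 2018) is Jun 21, 2018; not done until Jul 3, 2018, 12 days after the deadline.
No need to go further; step 2 was not satisfied.

Step 2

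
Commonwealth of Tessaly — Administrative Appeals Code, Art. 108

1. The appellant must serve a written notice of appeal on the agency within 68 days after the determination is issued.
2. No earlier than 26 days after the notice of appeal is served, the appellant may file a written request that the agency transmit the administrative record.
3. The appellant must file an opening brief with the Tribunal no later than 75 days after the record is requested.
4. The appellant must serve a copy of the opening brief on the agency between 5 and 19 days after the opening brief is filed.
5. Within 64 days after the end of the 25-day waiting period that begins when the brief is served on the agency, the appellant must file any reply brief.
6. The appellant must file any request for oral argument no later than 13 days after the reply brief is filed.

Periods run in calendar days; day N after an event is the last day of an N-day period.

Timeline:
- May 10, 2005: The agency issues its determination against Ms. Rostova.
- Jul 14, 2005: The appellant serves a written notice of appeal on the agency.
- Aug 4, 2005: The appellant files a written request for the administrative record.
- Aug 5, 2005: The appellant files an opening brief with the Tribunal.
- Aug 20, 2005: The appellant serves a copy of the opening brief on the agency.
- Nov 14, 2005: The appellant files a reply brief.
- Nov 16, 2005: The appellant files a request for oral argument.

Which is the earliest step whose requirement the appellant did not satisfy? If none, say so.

Step 1 — counting 68 days from May 10, 2005 (when the determination is issued) gives a deadline of Jul 17, 2005; done Jul 14, 2005 — timely.
Step 2 — must wait 26 days from Jul 14, 2005 (when the notice of appeal is served), so not before Aug 9, 2005; done Aug 4, 2005 — 5 days too early.

Step 2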